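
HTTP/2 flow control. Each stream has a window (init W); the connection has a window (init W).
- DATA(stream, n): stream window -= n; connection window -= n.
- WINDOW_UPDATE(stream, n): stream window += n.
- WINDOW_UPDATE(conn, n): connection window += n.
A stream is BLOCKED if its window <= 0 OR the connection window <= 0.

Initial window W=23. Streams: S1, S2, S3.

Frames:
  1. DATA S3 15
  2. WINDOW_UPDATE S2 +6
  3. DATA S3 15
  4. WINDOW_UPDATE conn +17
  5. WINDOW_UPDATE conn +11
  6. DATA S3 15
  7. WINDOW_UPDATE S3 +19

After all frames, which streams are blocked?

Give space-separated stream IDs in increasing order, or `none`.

Op 1: conn=8 S1=23 S2=23 S3=8 blocked=[]
Op 2: conn=8 S1=23 S2=29 S3=8 blocked=[]
Op 3: conn=-7 S1=23 S2=29 S3=-7 blocked=[1, 2, 3]
Op 4: conn=10 S1=23 S2=29 S3=-7 blocked=[3]
Op 5: conn=21 S1=23 S2=29 S3=-7 blocked=[3]
Op 6: conn=6 S1=23 S2=29 S3=-22 blocked=[3]
Op 7: conn=6 S1=23 S2=29 S3=-3 blocked=[3]

Answer: S3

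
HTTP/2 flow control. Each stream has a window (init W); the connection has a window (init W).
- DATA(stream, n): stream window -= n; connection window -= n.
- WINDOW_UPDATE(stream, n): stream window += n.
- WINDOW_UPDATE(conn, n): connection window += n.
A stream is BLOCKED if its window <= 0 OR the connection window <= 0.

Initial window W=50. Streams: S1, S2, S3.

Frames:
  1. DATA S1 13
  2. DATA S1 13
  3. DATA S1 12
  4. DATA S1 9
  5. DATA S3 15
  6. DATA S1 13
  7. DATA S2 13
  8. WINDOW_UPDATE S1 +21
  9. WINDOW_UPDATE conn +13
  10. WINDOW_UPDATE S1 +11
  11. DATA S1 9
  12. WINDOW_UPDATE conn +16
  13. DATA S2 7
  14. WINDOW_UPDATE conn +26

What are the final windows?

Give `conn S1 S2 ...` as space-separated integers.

Answer: 1 13 30 35

Derivation:
Op 1: conn=37 S1=37 S2=50 S3=50 blocked=[]
Op 2: conn=24 S1=24 S2=50 S3=50 blocked=[]
Op 3: conn=12 S1=12 S2=50 S3=50 blocked=[]
Op 4: conn=3 S1=3 S2=50 S3=50 blocked=[]
Op 5: conn=-12 S1=3 S2=50 S3=35 blocked=[1, 2, 3]
Op 6: conn=-25 S1=-10 S2=50 S3=35 blocked=[1, 2, 3]
Op 7: conn=-38 S1=-10 S2=37 S3=35 blocked=[1, 2, 3]
Op 8: conn=-38 S1=11 S2=37 S3=35 blocked=[1, 2, 3]
Op 9: conn=-25 S1=11 S2=37 S3=35 blocked=[1, 2, 3]
Op 10: conn=-25 S1=22 S2=37 S3=35 blocked=[1, 2, 3]
Op 11: conn=-34 S1=13 S2=37 S3=35 blocked=[1, 2, 3]
Op 12: conn=-18 S1=13 S2=37 S3=35 blocked=[1, 2, 3]
Op 13: conn=-25 S1=13 S2=30 S3=35 blocked=[1, 2, 3]
Op 14: conn=1 S1=13 S2=30 S3=35 blocked=[]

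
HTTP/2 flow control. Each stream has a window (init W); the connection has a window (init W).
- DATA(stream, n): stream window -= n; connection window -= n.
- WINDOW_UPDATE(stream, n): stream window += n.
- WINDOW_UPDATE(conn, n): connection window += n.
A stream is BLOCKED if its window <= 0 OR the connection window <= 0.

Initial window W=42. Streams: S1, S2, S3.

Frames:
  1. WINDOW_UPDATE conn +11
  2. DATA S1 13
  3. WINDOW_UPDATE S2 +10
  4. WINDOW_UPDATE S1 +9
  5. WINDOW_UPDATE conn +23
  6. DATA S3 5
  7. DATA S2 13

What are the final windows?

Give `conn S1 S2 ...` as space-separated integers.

Op 1: conn=53 S1=42 S2=42 S3=42 blocked=[]
Op 2: conn=40 S1=29 S2=42 S3=42 blocked=[]
Op 3: conn=40 S1=29 S2=52 S3=42 blocked=[]
Op 4: conn=40 S1=38 S2=52 S3=42 blocked=[]
Op 5: conn=63 S1=38 S2=52 S3=42 blocked=[]
Op 6: conn=58 S1=38 S2=52 S3=37 blocked=[]
Op 7: conn=45 S1=38 S2=39 S3=37 blocked=[]

Answer: 45 38 39 37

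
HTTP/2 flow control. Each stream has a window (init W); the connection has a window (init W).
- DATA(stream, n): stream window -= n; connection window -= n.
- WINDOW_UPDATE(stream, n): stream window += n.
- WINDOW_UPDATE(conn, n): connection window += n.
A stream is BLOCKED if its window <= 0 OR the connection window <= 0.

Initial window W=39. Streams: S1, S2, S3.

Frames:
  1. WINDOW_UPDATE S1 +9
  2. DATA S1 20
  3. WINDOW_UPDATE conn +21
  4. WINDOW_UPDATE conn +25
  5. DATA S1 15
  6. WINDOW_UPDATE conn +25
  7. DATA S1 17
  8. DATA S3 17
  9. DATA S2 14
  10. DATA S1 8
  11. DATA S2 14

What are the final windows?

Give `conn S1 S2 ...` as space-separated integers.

Answer: 5 -12 11 22

Derivation:
Op 1: conn=39 S1=48 S2=39 S3=39 blocked=[]
Op 2: conn=19 S1=28 S2=39 S3=39 blocked=[]
Op 3: conn=40 S1=28 S2=39 S3=39 blocked=[]
Op 4: conn=65 S1=28 S2=39 S3=39 blocked=[]
Op 5: conn=50 S1=13 S2=39 S3=39 blocked=[]
Op 6: conn=75 S1=13 S2=39 S3=39 blocked=[]
Op 7: conn=58 S1=-4 S2=39 S3=39 blocked=[1]
Op 8: conn=41 S1=-4 S2=39 S3=22 blocked=[1]
Op 9: conn=27 S1=-4 S2=25 S3=22 blocked=[1]
Op 10: conn=19 S1=-12 S2=25 S3=22 blocked=[1]
Op 11: conn=5 S1=-12 S2=11 S3=22 blocked=[1]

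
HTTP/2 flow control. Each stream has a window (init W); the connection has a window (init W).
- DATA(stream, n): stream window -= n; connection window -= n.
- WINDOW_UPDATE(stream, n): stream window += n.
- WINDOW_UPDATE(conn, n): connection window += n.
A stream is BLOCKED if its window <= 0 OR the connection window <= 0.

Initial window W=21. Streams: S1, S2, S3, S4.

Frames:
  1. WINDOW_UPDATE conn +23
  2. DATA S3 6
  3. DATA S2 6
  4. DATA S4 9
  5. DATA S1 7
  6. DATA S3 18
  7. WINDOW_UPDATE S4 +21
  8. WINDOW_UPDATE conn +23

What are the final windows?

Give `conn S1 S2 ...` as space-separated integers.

Answer: 21 14 15 -3 33

Derivation:
Op 1: conn=44 S1=21 S2=21 S3=21 S4=21 blocked=[]
Op 2: conn=38 S1=21 S2=21 S3=15 S4=21 blocked=[]
Op 3: conn=32 S1=21 S2=15 S3=15 S4=21 blocked=[]
Op 4: conn=23 S1=21 S2=15 S3=15 S4=12 blocked=[]
Op 5: conn=16 S1=14 S2=15 S3=15 S4=12 blocked=[]
Op 6: conn=-2 S1=14 S2=15 S3=-3 S4=12 blocked=[1, 2, 3, 4]
Op 7: conn=-2 S1=14 S2=15 S3=-3 S4=33 blocked=[1, 2, 3, 4]
Op 8: conn=21 S1=14 S2=15 S3=-3 S4=33 blocked=[3]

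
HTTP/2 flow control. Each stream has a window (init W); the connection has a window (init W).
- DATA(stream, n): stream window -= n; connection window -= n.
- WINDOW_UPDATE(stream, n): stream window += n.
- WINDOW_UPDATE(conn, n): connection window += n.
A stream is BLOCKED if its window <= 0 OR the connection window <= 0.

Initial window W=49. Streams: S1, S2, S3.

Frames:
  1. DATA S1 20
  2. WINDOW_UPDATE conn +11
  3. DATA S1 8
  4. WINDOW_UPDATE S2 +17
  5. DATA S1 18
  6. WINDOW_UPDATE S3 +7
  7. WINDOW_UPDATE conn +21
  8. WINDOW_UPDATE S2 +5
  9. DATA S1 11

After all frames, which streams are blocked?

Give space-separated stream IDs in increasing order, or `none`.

Op 1: conn=29 S1=29 S2=49 S3=49 blocked=[]
Op 2: conn=40 S1=29 S2=49 S3=49 blocked=[]
Op 3: conn=32 S1=21 S2=49 S3=49 blocked=[]
Op 4: conn=32 S1=21 S2=66 S3=49 blocked=[]
Op 5: conn=14 S1=3 S2=66 S3=49 blocked=[]
Op 6: conn=14 S1=3 S2=66 S3=56 blocked=[]
Op 7: conn=35 S1=3 S2=66 S3=56 blocked=[]
Op 8: conn=35 S1=3 S2=71 S3=56 blocked=[]
Op 9: conn=24 S1=-8 S2=71 S3=56 blocked=[1]

Answer: S1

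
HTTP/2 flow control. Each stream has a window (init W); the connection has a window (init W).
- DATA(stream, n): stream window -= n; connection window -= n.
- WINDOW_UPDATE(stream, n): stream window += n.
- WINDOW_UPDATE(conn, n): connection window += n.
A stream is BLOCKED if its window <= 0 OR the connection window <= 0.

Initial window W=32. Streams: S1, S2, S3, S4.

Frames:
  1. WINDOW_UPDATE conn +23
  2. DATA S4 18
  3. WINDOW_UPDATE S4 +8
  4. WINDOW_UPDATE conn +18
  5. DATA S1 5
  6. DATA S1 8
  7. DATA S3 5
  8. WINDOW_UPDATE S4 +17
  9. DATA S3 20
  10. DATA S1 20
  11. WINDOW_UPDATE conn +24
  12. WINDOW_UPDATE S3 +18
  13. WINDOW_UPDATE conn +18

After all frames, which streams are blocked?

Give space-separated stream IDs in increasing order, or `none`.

Op 1: conn=55 S1=32 S2=32 S3=32 S4=32 blocked=[]
Op 2: conn=37 S1=32 S2=32 S3=32 S4=14 blocked=[]
Op 3: conn=37 S1=32 S2=32 S3=32 S4=22 blocked=[]
Op 4: conn=55 S1=32 S2=32 S3=32 S4=22 blocked=[]
Op 5: conn=50 S1=27 S2=32 S3=32 S4=22 blocked=[]
Op 6: conn=42 S1=19 S2=32 S3=32 S4=22 blocked=[]
Op 7: conn=37 S1=19 S2=32 S3=27 S4=22 blocked=[]
Op 8: conn=37 S1=19 S2=32 S3=27 S4=39 blocked=[]
Op 9: conn=17 S1=19 S2=32 S3=7 S4=39 blocked=[]
Op 10: conn=-3 S1=-1 S2=32 S3=7 S4=39 blocked=[1, 2, 3, 4]
Op 11: conn=21 S1=-1 S2=32 S3=7 S4=39 blocked=[1]
Op 12: conn=21 S1=-1 S2=32 S3=25 S4=39 blocked=[1]
Op 13: conn=39 S1=-1 S2=32 S3=25 S4=39 blocked=[1]

Answer: S1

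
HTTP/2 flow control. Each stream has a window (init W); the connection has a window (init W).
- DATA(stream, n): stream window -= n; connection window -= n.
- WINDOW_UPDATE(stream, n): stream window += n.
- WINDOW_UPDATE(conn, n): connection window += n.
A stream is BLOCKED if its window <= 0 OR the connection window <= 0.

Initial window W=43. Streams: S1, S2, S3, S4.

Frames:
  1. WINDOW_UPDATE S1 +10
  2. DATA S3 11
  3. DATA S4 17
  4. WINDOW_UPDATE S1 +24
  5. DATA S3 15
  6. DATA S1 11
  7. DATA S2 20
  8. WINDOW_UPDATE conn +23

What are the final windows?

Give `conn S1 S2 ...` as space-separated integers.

Op 1: conn=43 S1=53 S2=43 S3=43 S4=43 blocked=[]
Op 2: conn=32 S1=53 S2=43 S3=32 S4=43 blocked=[]
Op 3: conn=15 S1=53 S2=43 S3=32 S4=26 blocked=[]
Op 4: conn=15 S1=77 S2=43 S3=32 S4=26 blocked=[]
Op 5: conn=0 S1=77 S2=43 S3=17 S4=26 blocked=[1, 2, 3, 4]
Op 6: conn=-11 S1=66 S2=43 S3=17 S4=26 blocked=[1, 2, 3, 4]
Op 7: conn=-31 S1=66 S2=23 S3=17 S4=26 blocked=[1, 2, 3, 4]
Op 8: conn=-8 S1=66 S2=23 S3=17 S4=26 blocked=[1, 2, 3, 4]

Answer: -8 66 23 17 26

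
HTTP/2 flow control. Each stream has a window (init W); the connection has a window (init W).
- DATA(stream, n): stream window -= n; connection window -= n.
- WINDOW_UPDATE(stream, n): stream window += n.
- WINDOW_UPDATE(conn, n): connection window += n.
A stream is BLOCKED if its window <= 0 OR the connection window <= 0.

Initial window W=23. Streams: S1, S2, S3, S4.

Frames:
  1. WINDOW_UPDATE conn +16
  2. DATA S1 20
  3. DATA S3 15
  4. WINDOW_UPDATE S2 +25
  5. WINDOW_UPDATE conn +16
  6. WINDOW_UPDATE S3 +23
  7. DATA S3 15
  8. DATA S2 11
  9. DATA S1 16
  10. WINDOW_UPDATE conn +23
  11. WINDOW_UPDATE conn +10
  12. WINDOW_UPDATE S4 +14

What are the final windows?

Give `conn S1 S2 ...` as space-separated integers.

Op 1: conn=39 S1=23 S2=23 S3=23 S4=23 blocked=[]
Op 2: conn=19 S1=3 S2=23 S3=23 S4=23 blocked=[]
Op 3: conn=4 S1=3 S2=23 S3=8 S4=23 blocked=[]
Op 4: conn=4 S1=3 S2=48 S3=8 S4=23 blocked=[]
Op 5: conn=20 S1=3 S2=48 S3=8 S4=23 blocked=[]
Op 6: conn=20 S1=3 S2=48 S3=31 S4=23 blocked=[]
Op 7: conn=5 S1=3 S2=48 S3=16 S4=23 blocked=[]
Op 8: conn=-6 S1=3 S2=37 S3=16 S4=23 blocked=[1, 2, 3, 4]
Op 9: conn=-22 S1=-13 S2=37 S3=16 S4=23 blocked=[1, 2, 3, 4]
Op 10: conn=1 S1=-13 S2=37 S3=16 S4=23 blocked=[1]
Op 11: conn=11 S1=-13 S2=37 S3=16 S4=23 blocked=[1]
Op 12: conn=11 S1=-13 S2=37 S3=16 S4=37 blocked=[1]

Answer: 11 -13 37 16 37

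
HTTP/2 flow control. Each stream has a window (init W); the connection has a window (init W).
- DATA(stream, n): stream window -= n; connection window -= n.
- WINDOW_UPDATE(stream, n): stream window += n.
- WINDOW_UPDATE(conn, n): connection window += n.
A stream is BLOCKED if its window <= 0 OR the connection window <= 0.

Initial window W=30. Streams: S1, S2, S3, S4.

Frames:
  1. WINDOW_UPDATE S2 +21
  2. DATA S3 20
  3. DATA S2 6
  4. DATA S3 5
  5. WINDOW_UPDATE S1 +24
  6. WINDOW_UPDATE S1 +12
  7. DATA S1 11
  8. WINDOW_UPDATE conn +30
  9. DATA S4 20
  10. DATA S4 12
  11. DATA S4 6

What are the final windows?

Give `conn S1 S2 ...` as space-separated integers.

Op 1: conn=30 S1=30 S2=51 S3=30 S4=30 blocked=[]
Op 2: conn=10 S1=30 S2=51 S3=10 S4=30 blocked=[]
Op 3: conn=4 S1=30 S2=45 S3=10 S4=30 blocked=[]
Op 4: conn=-1 S1=30 S2=45 S3=5 S4=30 blocked=[1, 2, 3, 4]
Op 5: conn=-1 S1=54 S2=45 S3=5 S4=30 blocked=[1, 2, 3, 4]
Op 6: conn=-1 S1=66 S2=45 S3=5 S4=30 blocked=[1, 2, 3, 4]
Op 7: conn=-12 S1=55 S2=45 S3=5 S4=30 blocked=[1, 2, 3, 4]
Op 8: conn=18 S1=55 S2=45 S3=5 S4=30 blocked=[]
Op 9: conn=-2 S1=55 S2=45 S3=5 S4=10 blocked=[1, 2, 3, 4]
Op 10: conn=-14 S1=55 S2=45 S3=5 S4=-2 blocked=[1, 2, 3, 4]
Op 11: conn=-20 S1=55 S2=45 S3=5 S4=-8 blocked=[1, 2, 3, 4]

Answer: -20 55 45 5 -8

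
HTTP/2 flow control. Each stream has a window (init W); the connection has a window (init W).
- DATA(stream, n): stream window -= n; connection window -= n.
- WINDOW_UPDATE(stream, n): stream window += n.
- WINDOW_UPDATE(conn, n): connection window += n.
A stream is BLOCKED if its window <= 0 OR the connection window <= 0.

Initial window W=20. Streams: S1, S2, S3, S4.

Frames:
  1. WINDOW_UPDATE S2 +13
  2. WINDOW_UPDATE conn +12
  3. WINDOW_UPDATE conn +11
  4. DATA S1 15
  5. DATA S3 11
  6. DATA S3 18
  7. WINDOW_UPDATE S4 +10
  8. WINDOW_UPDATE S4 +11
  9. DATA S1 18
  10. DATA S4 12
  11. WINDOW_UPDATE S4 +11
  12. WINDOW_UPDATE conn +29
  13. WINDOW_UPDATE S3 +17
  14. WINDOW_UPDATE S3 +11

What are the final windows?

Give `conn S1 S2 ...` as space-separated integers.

Op 1: conn=20 S1=20 S2=33 S3=20 S4=20 blocked=[]
Op 2: conn=32 S1=20 S2=33 S3=20 S4=20 blocked=[]
Op 3: conn=43 S1=20 S2=33 S3=20 S4=20 blocked=[]
Op 4: conn=28 S1=5 S2=33 S3=20 S4=20 blocked=[]
Op 5: conn=17 S1=5 S2=33 S3=9 S4=20 blocked=[]
Op 6: conn=-1 S1=5 S2=33 S3=-9 S4=20 blocked=[1, 2, 3, 4]
Op 7: conn=-1 S1=5 S2=33 S3=-9 S4=30 blocked=[1, 2, 3, 4]
Op 8: conn=-1 S1=5 S2=33 S3=-9 S4=41 blocked=[1, 2, 3, 4]
Op 9: conn=-19 S1=-13 S2=33 S3=-9 S4=41 blocked=[1, 2, 3, 4]
Op 10: conn=-31 S1=-13 S2=33 S3=-9 S4=29 blocked=[1, 2, 3, 4]
Op 11: conn=-31 S1=-13 S2=33 S3=-9 S4=40 blocked=[1, 2, 3, 4]
Op 12: conn=-2 S1=-13 S2=33 S3=-9 S4=40 blocked=[1, 2, 3, 4]
Op 13: conn=-2 S1=-13 S2=33 S3=8 S4=40 blocked=[1, 2, 3, 4]
Op 14: conn=-2 S1=-13 S2=33 S3=19 S4=40 blocked=[1, 2, 3, 4]

Answer: -2 -13 33 19 40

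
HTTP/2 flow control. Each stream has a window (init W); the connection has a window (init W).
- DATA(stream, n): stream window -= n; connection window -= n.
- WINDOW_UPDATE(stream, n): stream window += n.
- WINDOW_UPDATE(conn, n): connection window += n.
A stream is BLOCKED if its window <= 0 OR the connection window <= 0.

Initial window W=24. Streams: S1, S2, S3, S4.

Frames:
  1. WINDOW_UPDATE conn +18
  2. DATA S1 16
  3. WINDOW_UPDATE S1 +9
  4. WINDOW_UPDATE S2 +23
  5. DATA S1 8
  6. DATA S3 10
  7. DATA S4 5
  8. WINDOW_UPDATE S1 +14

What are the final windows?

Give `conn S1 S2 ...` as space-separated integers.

Answer: 3 23 47 14 19

Derivation:
Op 1: conn=42 S1=24 S2=24 S3=24 S4=24 blocked=[]
Op 2: conn=26 S1=8 S2=24 S3=24 S4=24 blocked=[]
Op 3: conn=26 S1=17 S2=24 S3=24 S4=24 blocked=[]
Op 4: conn=26 S1=17 S2=47 S3=24 S4=24 blocked=[]
Op 5: conn=18 S1=9 S2=47 S3=24 S4=24 blocked=[]
Op 6: conn=8 S1=9 S2=47 S3=14 S4=24 blocked=[]
Op 7: conn=3 S1=9 S2=47 S3=14 S4=19 blocked=[]
Op 8: conn=3 S1=23 S2=47 S3=14 S4=19 blocked=[]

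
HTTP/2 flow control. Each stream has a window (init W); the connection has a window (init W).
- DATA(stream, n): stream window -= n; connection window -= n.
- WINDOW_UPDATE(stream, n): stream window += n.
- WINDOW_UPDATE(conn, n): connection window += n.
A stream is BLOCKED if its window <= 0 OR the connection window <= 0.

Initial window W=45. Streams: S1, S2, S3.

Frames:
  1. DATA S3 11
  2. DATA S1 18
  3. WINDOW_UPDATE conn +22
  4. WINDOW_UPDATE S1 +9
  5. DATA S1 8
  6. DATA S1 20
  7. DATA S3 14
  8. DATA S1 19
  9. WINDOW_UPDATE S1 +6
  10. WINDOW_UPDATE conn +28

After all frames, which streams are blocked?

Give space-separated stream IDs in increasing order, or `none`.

Op 1: conn=34 S1=45 S2=45 S3=34 blocked=[]
Op 2: conn=16 S1=27 S2=45 S3=34 blocked=[]
Op 3: conn=38 S1=27 S2=45 S3=34 blocked=[]
Op 4: conn=38 S1=36 S2=45 S3=34 blocked=[]
Op 5: conn=30 S1=28 S2=45 S3=34 blocked=[]
Op 6: conn=10 S1=8 S2=45 S3=34 blocked=[]
Op 7: conn=-4 S1=8 S2=45 S3=20 blocked=[1, 2, 3]
Op 8: conn=-23 S1=-11 S2=45 S3=20 blocked=[1, 2, 3]
Op 9: conn=-23 S1=-5 S2=45 S3=20 blocked=[1, 2, 3]
Op 10: conn=5 S1=-5 S2=45 S3=20 blocked=[1]

Answer: S1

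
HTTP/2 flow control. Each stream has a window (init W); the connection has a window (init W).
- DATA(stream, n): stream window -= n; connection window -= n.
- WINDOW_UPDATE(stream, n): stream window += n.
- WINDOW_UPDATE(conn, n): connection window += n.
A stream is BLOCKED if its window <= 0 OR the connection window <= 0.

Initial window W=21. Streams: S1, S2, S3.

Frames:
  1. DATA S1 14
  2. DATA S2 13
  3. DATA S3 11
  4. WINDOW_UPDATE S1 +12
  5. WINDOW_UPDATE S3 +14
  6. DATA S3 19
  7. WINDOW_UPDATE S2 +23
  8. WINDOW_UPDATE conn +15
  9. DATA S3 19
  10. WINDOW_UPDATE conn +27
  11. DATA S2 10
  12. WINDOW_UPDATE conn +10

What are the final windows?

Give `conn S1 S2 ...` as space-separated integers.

Answer: -13 19 21 -14

Derivation:
Op 1: conn=7 S1=7 S2=21 S3=21 blocked=[]
Op 2: conn=-6 S1=7 S2=8 S3=21 blocked=[1, 2, 3]
Op 3: conn=-17 S1=7 S2=8 S3=10 blocked=[1, 2, 3]
Op 4: conn=-17 S1=19 S2=8 S3=10 blocked=[1, 2, 3]
Op 5: conn=-17 S1=19 S2=8 S3=24 blocked=[1, 2, 3]
Op 6: conn=-36 S1=19 S2=8 S3=5 blocked=[1, 2, 3]
Op 7: conn=-36 S1=19 S2=31 S3=5 blocked=[1, 2, 3]
Op 8: conn=-21 S1=19 S2=31 S3=5 blocked=[1, 2, 3]
Op 9: conn=-40 S1=19 S2=31 S3=-14 blocked=[1, 2, 3]
Op 10: conn=-13 S1=19 S2=31 S3=-14 blocked=[1, 2, 3]
Op 11: conn=-23 S1=19 S2=21 S3=-14 blocked=[1, 2, 3]
Op 12: conn=-13 S1=19 S2=21 S3=-14 blocked=[1, 2, 3]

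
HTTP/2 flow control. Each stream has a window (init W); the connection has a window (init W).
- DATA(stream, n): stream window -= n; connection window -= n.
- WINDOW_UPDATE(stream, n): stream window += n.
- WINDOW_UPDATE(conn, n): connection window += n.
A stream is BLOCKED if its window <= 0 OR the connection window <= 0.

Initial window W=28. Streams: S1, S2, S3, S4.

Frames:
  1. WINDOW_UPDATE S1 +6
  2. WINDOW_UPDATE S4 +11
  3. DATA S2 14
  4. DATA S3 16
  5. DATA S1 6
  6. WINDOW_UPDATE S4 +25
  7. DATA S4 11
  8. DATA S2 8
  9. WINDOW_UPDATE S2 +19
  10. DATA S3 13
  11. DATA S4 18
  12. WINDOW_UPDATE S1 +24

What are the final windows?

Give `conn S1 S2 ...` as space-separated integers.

Op 1: conn=28 S1=34 S2=28 S3=28 S4=28 blocked=[]
Op 2: conn=28 S1=34 S2=28 S3=28 S4=39 blocked=[]
Op 3: conn=14 S1=34 S2=14 S3=28 S4=39 blocked=[]
Op 4: conn=-2 S1=34 S2=14 S3=12 S4=39 blocked=[1, 2, 3, 4]
Op 5: conn=-8 S1=28 S2=14 S3=12 S4=39 blocked=[1, 2, 3, 4]
Op 6: conn=-8 S1=28 S2=14 S3=12 S4=64 blocked=[1, 2, 3, 4]
Op 7: conn=-19 S1=28 S2=14 S3=12 S4=53 blocked=[1, 2, 3, 4]
Op 8: conn=-27 S1=28 S2=6 S3=12 S4=53 blocked=[1, 2, 3, 4]
Op 9: conn=-27 S1=28 S2=25 S3=12 S4=53 blocked=[1, 2, 3, 4]
Op 10: conn=-40 S1=28 S2=25 S3=-1 S4=53 blocked=[1, 2, 3, 4]
Op 11: conn=-58 S1=28 S2=25 S3=-1 S4=35 blocked=[1, 2, 3, 4]
Op 12: conn=-58 S1=52 S2=25 S3=-1 S4=35 blocked=[1, 2, 3, 4]

Answer: -58 52 25 -1 35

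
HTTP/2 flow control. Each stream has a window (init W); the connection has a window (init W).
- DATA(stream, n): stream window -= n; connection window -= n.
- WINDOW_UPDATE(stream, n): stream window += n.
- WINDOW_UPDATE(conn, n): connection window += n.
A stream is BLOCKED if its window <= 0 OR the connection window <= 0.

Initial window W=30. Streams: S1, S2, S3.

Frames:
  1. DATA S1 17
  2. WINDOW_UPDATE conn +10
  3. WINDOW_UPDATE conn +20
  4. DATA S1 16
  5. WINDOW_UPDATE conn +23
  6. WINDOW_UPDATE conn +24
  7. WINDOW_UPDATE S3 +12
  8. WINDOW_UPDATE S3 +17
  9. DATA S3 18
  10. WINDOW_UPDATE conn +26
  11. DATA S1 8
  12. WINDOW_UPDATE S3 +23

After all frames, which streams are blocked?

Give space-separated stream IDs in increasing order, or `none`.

Answer: S1

Derivation:
Op 1: conn=13 S1=13 S2=30 S3=30 blocked=[]
Op 2: conn=23 S1=13 S2=30 S3=30 blocked=[]
Op 3: conn=43 S1=13 S2=30 S3=30 blocked=[]
Op 4: conn=27 S1=-3 S2=30 S3=30 blocked=[1]
Op 5: conn=50 S1=-3 S2=30 S3=30 blocked=[1]
Op 6: conn=74 S1=-3 S2=30 S3=30 blocked=[1]
Op 7: conn=74 S1=-3 S2=30 S3=42 blocked=[1]
Op 8: conn=74 S1=-3 S2=30 S3=59 blocked=[1]
Op 9: conn=56 S1=-3 S2=30 S3=41 blocked=[1]
Op 10: conn=82 S1=-3 S2=30 S3=41 blocked=[1]
Op 11: conn=74 S1=-11 S2=30 S3=41 blocked=[1]
Op 12: conn=74 S1=-11 S2=30 S3=64 blocked=[1]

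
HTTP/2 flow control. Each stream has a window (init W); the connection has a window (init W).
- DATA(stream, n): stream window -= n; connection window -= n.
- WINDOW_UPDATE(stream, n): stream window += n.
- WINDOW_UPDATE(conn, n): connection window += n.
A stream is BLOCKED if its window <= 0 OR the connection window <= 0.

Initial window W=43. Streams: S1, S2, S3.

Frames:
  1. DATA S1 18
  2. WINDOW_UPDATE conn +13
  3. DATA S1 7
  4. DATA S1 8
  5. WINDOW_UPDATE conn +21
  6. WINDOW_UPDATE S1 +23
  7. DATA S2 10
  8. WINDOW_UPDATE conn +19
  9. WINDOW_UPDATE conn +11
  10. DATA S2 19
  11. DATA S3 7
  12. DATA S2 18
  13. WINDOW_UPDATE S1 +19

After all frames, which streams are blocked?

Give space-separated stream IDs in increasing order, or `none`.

Answer: S2

Derivation:
Op 1: conn=25 S1=25 S2=43 S3=43 blocked=[]
Op 2: conn=38 S1=25 S2=43 S3=43 blocked=[]
Op 3: conn=31 S1=18 S2=43 S3=43 blocked=[]
Op 4: conn=23 S1=10 S2=43 S3=43 blocked=[]
Op 5: conn=44 S1=10 S2=43 S3=43 blocked=[]
Op 6: conn=44 S1=33 S2=43 S3=43 blocked=[]
Op 7: conn=34 S1=33 S2=33 S3=43 blocked=[]
Op 8: conn=53 S1=33 S2=33 S3=43 blocked=[]
Op 9: conn=64 S1=33 S2=33 S3=43 blocked=[]
Op 10: conn=45 S1=33 S2=14 S3=43 blocked=[]
Op 11: conn=38 S1=33 S2=14 S3=36 blocked=[]
Op 12: conn=20 S1=33 S2=-4 S3=36 blocked=[2]
Op 13: conn=20 S1=52 S2=-4 S3=36 blocked=[2]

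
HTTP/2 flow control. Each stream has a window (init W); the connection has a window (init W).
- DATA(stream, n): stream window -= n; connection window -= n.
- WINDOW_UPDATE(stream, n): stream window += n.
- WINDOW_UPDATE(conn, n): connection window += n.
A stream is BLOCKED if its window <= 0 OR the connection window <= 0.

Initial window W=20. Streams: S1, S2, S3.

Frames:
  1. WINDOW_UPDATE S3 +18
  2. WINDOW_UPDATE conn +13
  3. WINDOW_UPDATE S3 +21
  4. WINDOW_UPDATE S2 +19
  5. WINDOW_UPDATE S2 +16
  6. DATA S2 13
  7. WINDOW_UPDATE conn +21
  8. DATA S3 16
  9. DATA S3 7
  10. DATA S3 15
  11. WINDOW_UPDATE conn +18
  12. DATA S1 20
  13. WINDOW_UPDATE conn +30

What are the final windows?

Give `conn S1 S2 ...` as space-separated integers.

Answer: 31 0 42 21

Derivation:
Op 1: conn=20 S1=20 S2=20 S3=38 blocked=[]
Op 2: conn=33 S1=20 S2=20 S3=38 blocked=[]
Op 3: conn=33 S1=20 S2=20 S3=59 blocked=[]
Op 4: conn=33 S1=20 S2=39 S3=59 blocked=[]
Op 5: conn=33 S1=20 S2=55 S3=59 blocked=[]
Op 6: conn=20 S1=20 S2=42 S3=59 blocked=[]
Op 7: conn=41 S1=20 S2=42 S3=59 blocked=[]
Op 8: conn=25 S1=20 S2=42 S3=43 blocked=[]
Op 9: conn=18 S1=20 S2=42 S3=36 blocked=[]
Op 10: conn=3 S1=20 S2=42 S3=21 blocked=[]
Op 11: conn=21 S1=20 S2=42 S3=21 blocked=[]
Op 12: conn=1 S1=0 S2=42 S3=21 blocked=[1]
Op 13: conn=31 S1=0 S2=42 S3=21 blocked=[1]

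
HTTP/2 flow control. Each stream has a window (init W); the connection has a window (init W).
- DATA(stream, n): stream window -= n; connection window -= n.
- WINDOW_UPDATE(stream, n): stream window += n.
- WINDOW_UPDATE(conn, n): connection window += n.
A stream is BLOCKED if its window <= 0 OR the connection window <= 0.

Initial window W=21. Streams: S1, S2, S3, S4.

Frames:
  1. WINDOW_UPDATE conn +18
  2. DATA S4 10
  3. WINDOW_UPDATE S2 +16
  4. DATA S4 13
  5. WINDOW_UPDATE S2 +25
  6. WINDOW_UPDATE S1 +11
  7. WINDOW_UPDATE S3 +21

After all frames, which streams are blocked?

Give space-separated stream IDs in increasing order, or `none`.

Answer: S4

Derivation:
Op 1: conn=39 S1=21 S2=21 S3=21 S4=21 blocked=[]
Op 2: conn=29 S1=21 S2=21 S3=21 S4=11 blocked=[]
Op 3: conn=29 S1=21 S2=37 S3=21 S4=11 blocked=[]
Op 4: conn=16 S1=21 S2=37 S3=21 S4=-2 blocked=[4]
Op 5: conn=16 S1=21 S2=62 S3=21 S4=-2 blocked=[4]
Op 6: conn=16 S1=32 S2=62 S3=21 S4=-2 blocked=[4]
Op 7: conn=16 S1=32 S2=62 S3=42 S4=-2 blocked=[4]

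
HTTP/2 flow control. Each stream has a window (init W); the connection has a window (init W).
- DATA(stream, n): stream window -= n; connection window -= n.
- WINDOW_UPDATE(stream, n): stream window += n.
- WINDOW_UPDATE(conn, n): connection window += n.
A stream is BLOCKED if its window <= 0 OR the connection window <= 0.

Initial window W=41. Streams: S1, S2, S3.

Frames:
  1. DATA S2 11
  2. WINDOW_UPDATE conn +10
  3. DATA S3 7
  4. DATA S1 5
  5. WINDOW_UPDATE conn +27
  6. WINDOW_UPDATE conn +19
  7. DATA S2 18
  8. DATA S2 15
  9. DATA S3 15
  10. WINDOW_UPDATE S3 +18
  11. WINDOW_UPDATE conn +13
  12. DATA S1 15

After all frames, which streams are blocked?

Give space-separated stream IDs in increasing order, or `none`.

Answer: S2

Derivation:
Op 1: conn=30 S1=41 S2=30 S3=41 blocked=[]
Op 2: conn=40 S1=41 S2=30 S3=41 blocked=[]
Op 3: conn=33 S1=41 S2=30 S3=34 blocked=[]
Op 4: conn=28 S1=36 S2=30 S3=34 blocked=[]
Op 5: conn=55 S1=36 S2=30 S3=34 blocked=[]
Op 6: conn=74 S1=36 S2=30 S3=34 blocked=[]
Op 7: conn=56 S1=36 S2=12 S3=34 blocked=[]
Op 8: conn=41 S1=36 S2=-3 S3=34 blocked=[2]
Op 9: conn=26 S1=36 S2=-3 S3=19 blocked=[2]
Op 10: conn=26 S1=36 S2=-3 S3=37 blocked=[2]
Op 11: conn=39 S1=36 S2=-3 S3=37 blocked=[2]
Op 12: conn=24 S1=21 S2=-3 S3=37 blocked=[2]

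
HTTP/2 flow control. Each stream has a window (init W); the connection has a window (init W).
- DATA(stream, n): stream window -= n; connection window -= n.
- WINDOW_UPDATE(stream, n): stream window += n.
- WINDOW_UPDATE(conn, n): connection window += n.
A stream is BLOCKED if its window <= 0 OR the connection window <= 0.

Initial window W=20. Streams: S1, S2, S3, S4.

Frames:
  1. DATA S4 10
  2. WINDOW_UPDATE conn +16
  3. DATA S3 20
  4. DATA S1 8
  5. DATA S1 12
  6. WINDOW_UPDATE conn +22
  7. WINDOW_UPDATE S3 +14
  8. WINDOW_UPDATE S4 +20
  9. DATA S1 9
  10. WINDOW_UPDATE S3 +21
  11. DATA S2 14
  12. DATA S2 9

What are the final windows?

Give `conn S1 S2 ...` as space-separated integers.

Answer: -24 -9 -3 35 30

Derivation:
Op 1: conn=10 S1=20 S2=20 S3=20 S4=10 blocked=[]
Op 2: conn=26 S1=20 S2=20 S3=20 S4=10 blocked=[]
Op 3: conn=6 S1=20 S2=20 S3=0 S4=10 blocked=[3]
Op 4: conn=-2 S1=12 S2=20 S3=0 S4=10 blocked=[1, 2, 3, 4]
Op 5: conn=-14 S1=0 S2=20 S3=0 S4=10 blocked=[1, 2, 3, 4]
Op 6: conn=8 S1=0 S2=20 S3=0 S4=10 blocked=[1, 3]
Op 7: conn=8 S1=0 S2=20 S3=14 S4=10 blocked=[1]
Op 8: conn=8 S1=0 S2=20 S3=14 S4=30 blocked=[1]
Op 9: conn=-1 S1=-9 S2=20 S3=14 S4=30 blocked=[1, 2, 3, 4]
Op 10: conn=-1 S1=-9 S2=20 S3=35 S4=30 blocked=[1, 2, 3, 4]
Op 11: conn=-15 S1=-9 S2=6 S3=35 S4=30 blocked=[1, 2, 3, 4]
Op 12: conn=-24 S1=-9 S2=-3 S3=35 S4=30 blocked=[1, 2, 3, 4]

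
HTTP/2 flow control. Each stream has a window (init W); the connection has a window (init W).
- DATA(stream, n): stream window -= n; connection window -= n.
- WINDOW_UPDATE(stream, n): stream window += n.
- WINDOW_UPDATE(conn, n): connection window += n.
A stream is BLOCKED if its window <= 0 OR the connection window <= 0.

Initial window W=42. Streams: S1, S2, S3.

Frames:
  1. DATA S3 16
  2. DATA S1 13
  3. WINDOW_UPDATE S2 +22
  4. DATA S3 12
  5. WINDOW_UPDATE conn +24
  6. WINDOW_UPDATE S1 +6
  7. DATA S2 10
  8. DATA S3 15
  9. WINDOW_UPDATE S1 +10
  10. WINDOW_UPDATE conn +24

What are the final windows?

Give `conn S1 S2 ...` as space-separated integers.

Answer: 24 45 54 -1

Derivation:
Op 1: conn=26 S1=42 S2=42 S3=26 blocked=[]
Op 2: conn=13 S1=29 S2=42 S3=26 blocked=[]
Op 3: conn=13 S1=29 S2=64 S3=26 blocked=[]
Op 4: conn=1 S1=29 S2=64 S3=14 blocked=[]
Op 5: conn=25 S1=29 S2=64 S3=14 blocked=[]
Op 6: conn=25 S1=35 S2=64 S3=14 blocked=[]
Op 7: conn=15 S1=35 S2=54 S3=14 blocked=[]
Op 8: conn=0 S1=35 S2=54 S3=-1 blocked=[1, 2, 3]
Op 9: conn=0 S1=45 S2=54 S3=-1 blocked=[1, 2, 3]
Op 10: conn=24 S1=45 S2=54 S3=-1 blocked=[3]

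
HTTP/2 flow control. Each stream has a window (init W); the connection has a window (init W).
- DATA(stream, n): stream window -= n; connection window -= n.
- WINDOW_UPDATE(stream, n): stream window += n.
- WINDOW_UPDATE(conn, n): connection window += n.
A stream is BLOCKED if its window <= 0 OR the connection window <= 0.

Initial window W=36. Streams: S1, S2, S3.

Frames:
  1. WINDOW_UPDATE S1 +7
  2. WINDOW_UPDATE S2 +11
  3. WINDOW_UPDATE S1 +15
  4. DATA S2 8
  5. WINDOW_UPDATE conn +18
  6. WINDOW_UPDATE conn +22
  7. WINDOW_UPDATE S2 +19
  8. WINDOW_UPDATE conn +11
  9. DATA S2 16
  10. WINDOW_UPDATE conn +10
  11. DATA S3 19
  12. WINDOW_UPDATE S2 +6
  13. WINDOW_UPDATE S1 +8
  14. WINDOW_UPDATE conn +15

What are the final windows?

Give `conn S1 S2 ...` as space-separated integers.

Op 1: conn=36 S1=43 S2=36 S3=36 blocked=[]
Op 2: conn=36 S1=43 S2=47 S3=36 blocked=[]
Op 3: conn=36 S1=58 S2=47 S3=36 blocked=[]
Op 4: conn=28 S1=58 S2=39 S3=36 blocked=[]
Op 5: conn=46 S1=58 S2=39 S3=36 blocked=[]
Op 6: conn=68 S1=58 S2=39 S3=36 blocked=[]
Op 7: conn=68 S1=58 S2=58 S3=36 blocked=[]
Op 8: conn=79 S1=58 S2=58 S3=36 blocked=[]
Op 9: conn=63 S1=58 S2=42 S3=36 blocked=[]
Op 10: conn=73 S1=58 S2=42 S3=36 blocked=[]
Op 11: conn=54 S1=58 S2=42 S3=17 blocked=[]
Op 12: conn=54 S1=58 S2=48 S3=17 blocked=[]
Op 13: conn=54 S1=66 S2=48 S3=17 blocked=[]
Op 14: conn=69 S1=66 S2=48 S3=17 blocked=[]

Answer: 69 66 48 17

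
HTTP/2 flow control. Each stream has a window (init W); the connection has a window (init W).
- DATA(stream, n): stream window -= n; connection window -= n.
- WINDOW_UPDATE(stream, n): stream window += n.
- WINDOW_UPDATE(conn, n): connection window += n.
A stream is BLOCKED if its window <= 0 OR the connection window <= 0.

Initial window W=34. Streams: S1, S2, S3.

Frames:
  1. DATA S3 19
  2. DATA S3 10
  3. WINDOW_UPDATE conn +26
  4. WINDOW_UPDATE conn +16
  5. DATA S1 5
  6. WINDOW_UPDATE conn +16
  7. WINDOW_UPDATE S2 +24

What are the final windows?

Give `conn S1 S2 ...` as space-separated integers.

Answer: 58 29 58 5

Derivation:
Op 1: conn=15 S1=34 S2=34 S3=15 blocked=[]
Op 2: conn=5 S1=34 S2=34 S3=5 blocked=[]
Op 3: conn=31 S1=34 S2=34 S3=5 blocked=[]
Op 4: conn=47 S1=34 S2=34 S3=5 blocked=[]
Op 5: conn=42 S1=29 S2=34 S3=5 blocked=[]
Op 6: conn=58 S1=29 S2=34 S3=5 blocked=[]
Op 7: conn=58 S1=29 S2=58 S3=5 blocked=[]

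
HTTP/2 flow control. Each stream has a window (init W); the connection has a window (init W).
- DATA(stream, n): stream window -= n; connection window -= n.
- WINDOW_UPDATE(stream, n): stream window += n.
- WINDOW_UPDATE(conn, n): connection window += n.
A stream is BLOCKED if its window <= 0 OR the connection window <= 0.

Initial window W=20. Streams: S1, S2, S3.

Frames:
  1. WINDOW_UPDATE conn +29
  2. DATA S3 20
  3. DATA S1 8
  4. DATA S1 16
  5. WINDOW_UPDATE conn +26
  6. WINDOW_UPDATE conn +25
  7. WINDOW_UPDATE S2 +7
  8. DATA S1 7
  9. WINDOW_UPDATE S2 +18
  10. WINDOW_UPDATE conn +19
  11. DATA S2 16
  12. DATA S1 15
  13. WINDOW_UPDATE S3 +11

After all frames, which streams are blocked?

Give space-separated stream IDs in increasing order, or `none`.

Answer: S1

Derivation:
Op 1: conn=49 S1=20 S2=20 S3=20 blocked=[]
Op 2: conn=29 S1=20 S2=20 S3=0 blocked=[3]
Op 3: conn=21 S1=12 S2=20 S3=0 blocked=[3]
Op 4: conn=5 S1=-4 S2=20 S3=0 blocked=[1, 3]
Op 5: conn=31 S1=-4 S2=20 S3=0 blocked=[1, 3]
Op 6: conn=56 S1=-4 S2=20 S3=0 blocked=[1, 3]
Op 7: conn=56 S1=-4 S2=27 S3=0 blocked=[1, 3]
Op 8: conn=49 S1=-11 S2=27 S3=0 blocked=[1, 3]
Op 9: conn=49 S1=-11 S2=45 S3=0 blocked=[1, 3]
Op 10: conn=68 S1=-11 S2=45 S3=0 blocked=[1, 3]
Op 11: conn=52 S1=-11 S2=29 S3=0 blocked=[1, 3]
Op 12: conn=37 S1=-26 S2=29 S3=0 blocked=[1, 3]
Op 13: conn=37 S1=-26 S2=29 S3=11 blocked=[1]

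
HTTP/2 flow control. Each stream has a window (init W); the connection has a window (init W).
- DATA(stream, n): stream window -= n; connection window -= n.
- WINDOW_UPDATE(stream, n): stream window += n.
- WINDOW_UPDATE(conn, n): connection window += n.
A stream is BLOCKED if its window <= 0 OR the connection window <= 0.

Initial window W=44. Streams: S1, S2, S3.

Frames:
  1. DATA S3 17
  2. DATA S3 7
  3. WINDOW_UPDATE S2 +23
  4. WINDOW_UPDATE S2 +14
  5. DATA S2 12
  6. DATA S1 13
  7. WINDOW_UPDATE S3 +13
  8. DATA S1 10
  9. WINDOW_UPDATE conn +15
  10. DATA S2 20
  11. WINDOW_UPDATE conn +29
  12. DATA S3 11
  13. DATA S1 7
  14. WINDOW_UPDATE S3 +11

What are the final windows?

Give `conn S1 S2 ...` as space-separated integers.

Answer: -9 14 49 33

Derivation:
Op 1: conn=27 S1=44 S2=44 S3=27 blocked=[]
Op 2: conn=20 S1=44 S2=44 S3=20 blocked=[]
Op 3: conn=20 S1=44 S2=67 S3=20 blocked=[]
Op 4: conn=20 S1=44 S2=81 S3=20 blocked=[]
Op 5: conn=8 S1=44 S2=69 S3=20 blocked=[]
Op 6: conn=-5 S1=31 S2=69 S3=20 blocked=[1, 2, 3]
Op 7: conn=-5 S1=31 S2=69 S3=33 blocked=[1, 2, 3]
Op 8: conn=-15 S1=21 S2=69 S3=33 blocked=[1, 2, 3]
Op 9: conn=0 S1=21 S2=69 S3=33 blocked=[1, 2, 3]
Op 10: conn=-20 S1=21 S2=49 S3=33 blocked=[1, 2, 3]
Op 11: conn=9 S1=21 S2=49 S3=33 blocked=[]
Op 12: conn=-2 S1=21 S2=49 S3=22 blocked=[1, 2, 3]
Op 13: conn=-9 S1=14 S2=49 S3=22 blocked=[1, 2, 3]
Op 14: conn=-9 S1=14 S2=49 S3=33 blocked=[1, 2, 3]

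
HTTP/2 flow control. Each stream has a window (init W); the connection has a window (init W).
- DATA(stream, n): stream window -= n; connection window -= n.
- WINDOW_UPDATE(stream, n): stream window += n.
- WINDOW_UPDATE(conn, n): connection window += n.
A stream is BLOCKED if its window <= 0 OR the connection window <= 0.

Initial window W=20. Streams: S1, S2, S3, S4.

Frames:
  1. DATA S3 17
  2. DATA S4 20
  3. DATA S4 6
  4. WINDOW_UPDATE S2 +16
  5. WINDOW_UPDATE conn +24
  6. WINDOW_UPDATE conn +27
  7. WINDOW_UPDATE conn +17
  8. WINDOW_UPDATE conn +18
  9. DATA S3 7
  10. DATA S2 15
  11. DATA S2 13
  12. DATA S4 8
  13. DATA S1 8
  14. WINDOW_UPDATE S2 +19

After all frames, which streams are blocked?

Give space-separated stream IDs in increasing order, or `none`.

Op 1: conn=3 S1=20 S2=20 S3=3 S4=20 blocked=[]
Op 2: conn=-17 S1=20 S2=20 S3=3 S4=0 blocked=[1, 2, 3, 4]
Op 3: conn=-23 S1=20 S2=20 S3=3 S4=-6 blocked=[1, 2, 3, 4]
Op 4: conn=-23 S1=20 S2=36 S3=3 S4=-6 blocked=[1, 2, 3, 4]
Op 5: conn=1 S1=20 S2=36 S3=3 S4=-6 blocked=[4]
Op 6: conn=28 S1=20 S2=36 S3=3 S4=-6 blocked=[4]
Op 7: conn=45 S1=20 S2=36 S3=3 S4=-6 blocked=[4]
Op 8: conn=63 S1=20 S2=36 S3=3 S4=-6 blocked=[4]
Op 9: conn=56 S1=20 S2=36 S3=-4 S4=-6 blocked=[3, 4]
Op 10: conn=41 S1=20 S2=21 S3=-4 S4=-6 blocked=[3, 4]
Op 11: conn=28 S1=20 S2=8 S3=-4 S4=-6 blocked=[3, 4]
Op 12: conn=20 S1=20 S2=8 S3=-4 S4=-14 blocked=[3, 4]
Op 13: conn=12 S1=12 S2=8 S3=-4 S4=-14 blocked=[3, 4]
Op 14: conn=12 S1=12 S2=27 S3=-4 S4=-14 blocked=[3, 4]

Answer: S3 S4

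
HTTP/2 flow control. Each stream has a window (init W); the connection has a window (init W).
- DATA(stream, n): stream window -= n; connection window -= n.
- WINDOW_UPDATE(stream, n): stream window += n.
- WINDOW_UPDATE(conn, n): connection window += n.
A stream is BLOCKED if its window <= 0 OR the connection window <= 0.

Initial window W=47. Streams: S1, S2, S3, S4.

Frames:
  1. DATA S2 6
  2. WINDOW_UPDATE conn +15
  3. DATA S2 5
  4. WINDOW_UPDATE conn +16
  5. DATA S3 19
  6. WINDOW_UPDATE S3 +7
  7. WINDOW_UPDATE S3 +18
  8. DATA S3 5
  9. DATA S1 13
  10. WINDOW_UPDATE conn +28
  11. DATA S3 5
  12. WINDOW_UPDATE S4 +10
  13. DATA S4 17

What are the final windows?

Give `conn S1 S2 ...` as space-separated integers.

Op 1: conn=41 S1=47 S2=41 S3=47 S4=47 blocked=[]
Op 2: conn=56 S1=47 S2=41 S3=47 S4=47 blocked=[]
Op 3: conn=51 S1=47 S2=36 S3=47 S4=47 blocked=[]
Op 4: conn=67 S1=47 S2=36 S3=47 S4=47 blocked=[]
Op 5: conn=48 S1=47 S2=36 S3=28 S4=47 blocked=[]
Op 6: conn=48 S1=47 S2=36 S3=35 S4=47 blocked=[]
Op 7: conn=48 S1=47 S2=36 S3=53 S4=47 blocked=[]
Op 8: conn=43 S1=47 S2=36 S3=48 S4=47 blocked=[]
Op 9: conn=30 S1=34 S2=36 S3=48 S4=47 blocked=[]
Op 10: conn=58 S1=34 S2=36 S3=48 S4=47 blocked=[]
Op 11: conn=53 S1=34 S2=36 S3=43 S4=47 blocked=[]
Op 12: conn=53 S1=34 S2=36 S3=43 S4=57 blocked=[]
Op 13: conn=36 S1=34 S2=36 S3=43 S4=40 blocked=[]

Answer: 36 34 36 43 40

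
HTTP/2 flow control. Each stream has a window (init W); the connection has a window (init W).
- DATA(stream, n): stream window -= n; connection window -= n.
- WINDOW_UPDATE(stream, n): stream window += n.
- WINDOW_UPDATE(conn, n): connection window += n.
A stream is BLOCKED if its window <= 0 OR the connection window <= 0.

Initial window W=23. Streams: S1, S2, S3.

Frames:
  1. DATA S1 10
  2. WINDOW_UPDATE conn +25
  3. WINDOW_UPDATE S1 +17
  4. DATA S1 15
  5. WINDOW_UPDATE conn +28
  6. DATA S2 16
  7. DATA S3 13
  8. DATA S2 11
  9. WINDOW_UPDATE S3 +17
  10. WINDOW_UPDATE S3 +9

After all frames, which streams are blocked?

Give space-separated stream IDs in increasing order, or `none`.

Answer: S2

Derivation:
Op 1: conn=13 S1=13 S2=23 S3=23 blocked=[]
Op 2: conn=38 S1=13 S2=23 S3=23 blocked=[]
Op 3: conn=38 S1=30 S2=23 S3=23 blocked=[]
Op 4: conn=23 S1=15 S2=23 S3=23 blocked=[]
Op 5: conn=51 S1=15 S2=23 S3=23 blocked=[]
Op 6: conn=35 S1=15 S2=7 S3=23 blocked=[]
Op 7: conn=22 S1=15 S2=7 S3=10 blocked=[]
Op 8: conn=11 S1=15 S2=-4 S3=10 blocked=[2]
Op 9: conn=11 S1=15 S2=-4 S3=27 blocked=[2]
Op 10: conn=11 S1=15 S2=-4 S3=36 blocked=[2]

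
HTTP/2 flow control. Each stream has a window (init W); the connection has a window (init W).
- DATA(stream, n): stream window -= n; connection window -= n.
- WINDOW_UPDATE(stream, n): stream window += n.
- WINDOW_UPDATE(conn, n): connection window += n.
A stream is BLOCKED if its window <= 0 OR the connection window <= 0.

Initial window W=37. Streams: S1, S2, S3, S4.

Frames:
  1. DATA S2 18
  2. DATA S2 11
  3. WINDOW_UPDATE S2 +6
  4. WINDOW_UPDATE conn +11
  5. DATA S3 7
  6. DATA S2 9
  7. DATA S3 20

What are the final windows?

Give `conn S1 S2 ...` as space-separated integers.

Answer: -17 37 5 10 37

Derivation:
Op 1: conn=19 S1=37 S2=19 S3=37 S4=37 blocked=[]
Op 2: conn=8 S1=37 S2=8 S3=37 S4=37 blocked=[]
Op 3: conn=8 S1=37 S2=14 S3=37 S4=37 blocked=[]
Op 4: conn=19 S1=37 S2=14 S3=37 S4=37 blocked=[]
Op 5: conn=12 S1=37 S2=14 S3=30 S4=37 blocked=[]
Op 6: conn=3 S1=37 S2=5 S3=30 S4=37 blocked=[]
Op 7: conn=-17 S1=37 S2=5 S3=10 S4=37 blocked=[1, 2, 3, 4]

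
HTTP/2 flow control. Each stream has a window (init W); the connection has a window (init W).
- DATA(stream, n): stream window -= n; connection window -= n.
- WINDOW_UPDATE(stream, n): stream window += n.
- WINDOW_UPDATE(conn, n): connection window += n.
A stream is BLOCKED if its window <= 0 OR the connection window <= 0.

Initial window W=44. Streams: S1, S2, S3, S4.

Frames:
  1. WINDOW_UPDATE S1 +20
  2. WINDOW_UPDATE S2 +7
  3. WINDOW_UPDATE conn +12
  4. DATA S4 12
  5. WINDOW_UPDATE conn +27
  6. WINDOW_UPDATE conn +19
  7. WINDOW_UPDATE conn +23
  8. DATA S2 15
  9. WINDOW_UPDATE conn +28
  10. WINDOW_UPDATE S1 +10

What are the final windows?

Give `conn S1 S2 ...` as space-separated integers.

Answer: 126 74 36 44 32

Derivation:
Op 1: conn=44 S1=64 S2=44 S3=44 S4=44 blocked=[]
Op 2: conn=44 S1=64 S2=51 S3=44 S4=44 blocked=[]
Op 3: conn=56 S1=64 S2=51 S3=44 S4=44 blocked=[]
Op 4: conn=44 S1=64 S2=51 S3=44 S4=32 blocked=[]
Op 5: conn=71 S1=64 S2=51 S3=44 S4=32 blocked=[]
Op 6: conn=90 S1=64 S2=51 S3=44 S4=32 blocked=[]
Op 7: conn=113 S1=64 S2=51 S3=44 S4=32 blocked=[]
Op 8: conn=98 S1=64 S2=36 S3=44 S4=32 blocked=[]
Op 9: conn=126 S1=64 S2=36 S3=44 S4=32 blocked=[]
Op 10: conn=126 S1=74 S2=36 S3=44 S4=32 blocked=[]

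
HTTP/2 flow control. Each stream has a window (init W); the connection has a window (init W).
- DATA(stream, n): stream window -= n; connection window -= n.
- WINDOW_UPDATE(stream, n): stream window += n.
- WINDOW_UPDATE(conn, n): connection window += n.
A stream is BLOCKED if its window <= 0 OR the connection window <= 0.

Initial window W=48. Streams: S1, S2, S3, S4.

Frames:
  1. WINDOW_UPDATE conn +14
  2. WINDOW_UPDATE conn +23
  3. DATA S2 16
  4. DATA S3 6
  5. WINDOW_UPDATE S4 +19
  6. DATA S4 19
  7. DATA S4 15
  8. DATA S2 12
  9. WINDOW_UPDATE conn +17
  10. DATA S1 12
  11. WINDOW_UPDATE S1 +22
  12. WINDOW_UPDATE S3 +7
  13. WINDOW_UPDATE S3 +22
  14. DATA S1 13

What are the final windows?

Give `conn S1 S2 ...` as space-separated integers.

Answer: 9 45 20 71 33

Derivation:
Op 1: conn=62 S1=48 S2=48 S3=48 S4=48 blocked=[]
Op 2: conn=85 S1=48 S2=48 S3=48 S4=48 blocked=[]
Op 3: conn=69 S1=48 S2=32 S3=48 S4=48 blocked=[]
Op 4: conn=63 S1=48 S2=32 S3=42 S4=48 blocked=[]
Op 5: conn=63 S1=48 S2=32 S3=42 S4=67 blocked=[]
Op 6: conn=44 S1=48 S2=32 S3=42 S4=48 blocked=[]
Op 7: conn=29 S1=48 S2=32 S3=42 S4=33 blocked=[]
Op 8: conn=17 S1=48 S2=20 S3=42 S4=33 blocked=[]
Op 9: conn=34 S1=48 S2=20 S3=42 S4=33 blocked=[]
Op 10: conn=22 S1=36 S2=20 S3=42 S4=33 blocked=[]
Op 11: conn=22 S1=58 S2=20 S3=42 S4=33 blocked=[]
Op 12: conn=22 S1=58 S2=20 S3=49 S4=33 blocked=[]
Op 13: conn=22 S1=58 S2=20 S3=71 S4=33 blocked=[]
Op 14: conn=9 S1=45 S2=20 S3=71 S4=33 blocked=[]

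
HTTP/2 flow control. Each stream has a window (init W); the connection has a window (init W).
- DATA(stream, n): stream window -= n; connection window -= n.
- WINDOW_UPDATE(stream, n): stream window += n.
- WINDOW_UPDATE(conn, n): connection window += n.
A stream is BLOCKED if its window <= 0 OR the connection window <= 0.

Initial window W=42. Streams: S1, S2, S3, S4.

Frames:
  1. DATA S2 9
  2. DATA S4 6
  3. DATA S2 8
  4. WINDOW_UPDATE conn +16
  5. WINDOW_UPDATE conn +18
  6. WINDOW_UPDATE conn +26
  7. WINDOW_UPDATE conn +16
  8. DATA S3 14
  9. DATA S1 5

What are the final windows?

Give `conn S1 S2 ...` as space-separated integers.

Op 1: conn=33 S1=42 S2=33 S3=42 S4=42 blocked=[]
Op 2: conn=27 S1=42 S2=33 S3=42 S4=36 blocked=[]
Op 3: conn=19 S1=42 S2=25 S3=42 S4=36 blocked=[]
Op 4: conn=35 S1=42 S2=25 S3=42 S4=36 blocked=[]
Op 5: conn=53 S1=42 S2=25 S3=42 S4=36 blocked=[]
Op 6: conn=79 S1=42 S2=25 S3=42 S4=36 blocked=[]
Op 7: conn=95 S1=42 S2=25 S3=42 S4=36 blocked=[]
Op 8: conn=81 S1=42 S2=25 S3=28 S4=36 blocked=[]
Op 9: conn=76 S1=37 S2=25 S3=28 S4=36 blocked=[]

Answer: 76 37 25 28 36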